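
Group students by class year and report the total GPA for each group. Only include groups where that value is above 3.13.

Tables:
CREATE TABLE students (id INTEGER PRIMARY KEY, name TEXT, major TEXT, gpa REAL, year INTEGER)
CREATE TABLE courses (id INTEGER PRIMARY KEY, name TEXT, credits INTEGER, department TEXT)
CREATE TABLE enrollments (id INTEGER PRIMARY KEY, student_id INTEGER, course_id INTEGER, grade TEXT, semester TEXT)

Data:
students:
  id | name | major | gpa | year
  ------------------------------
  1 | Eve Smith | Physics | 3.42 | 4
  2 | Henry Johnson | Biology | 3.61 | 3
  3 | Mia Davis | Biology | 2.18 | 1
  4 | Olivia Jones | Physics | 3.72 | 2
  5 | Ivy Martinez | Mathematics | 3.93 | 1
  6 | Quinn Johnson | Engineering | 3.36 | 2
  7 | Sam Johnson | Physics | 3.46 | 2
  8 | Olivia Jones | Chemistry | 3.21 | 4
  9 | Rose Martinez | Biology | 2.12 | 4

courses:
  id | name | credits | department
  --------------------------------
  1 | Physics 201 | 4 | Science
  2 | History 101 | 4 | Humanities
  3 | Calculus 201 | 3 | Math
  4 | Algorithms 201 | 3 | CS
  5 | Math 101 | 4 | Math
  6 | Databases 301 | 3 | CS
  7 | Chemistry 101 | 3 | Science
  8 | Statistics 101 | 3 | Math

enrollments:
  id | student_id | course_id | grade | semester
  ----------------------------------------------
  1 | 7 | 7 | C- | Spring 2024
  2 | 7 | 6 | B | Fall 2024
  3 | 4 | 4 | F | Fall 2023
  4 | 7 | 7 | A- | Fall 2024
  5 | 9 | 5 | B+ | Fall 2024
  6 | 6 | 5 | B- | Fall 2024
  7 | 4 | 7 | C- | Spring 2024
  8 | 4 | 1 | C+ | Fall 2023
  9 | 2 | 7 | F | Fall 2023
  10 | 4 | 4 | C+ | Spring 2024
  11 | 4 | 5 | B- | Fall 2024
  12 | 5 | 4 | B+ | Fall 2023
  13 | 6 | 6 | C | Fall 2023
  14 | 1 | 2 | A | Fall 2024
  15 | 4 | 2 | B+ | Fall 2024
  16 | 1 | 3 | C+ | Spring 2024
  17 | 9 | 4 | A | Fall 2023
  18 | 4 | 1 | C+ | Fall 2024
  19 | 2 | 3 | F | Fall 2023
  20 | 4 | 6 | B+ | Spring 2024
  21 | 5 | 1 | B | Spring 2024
SELECT year, SUM(gpa) AS sum_gpa FROM students GROUP BY year HAVING SUM(gpa) > 3.13

Execution result:
year | sum_gpa
1 | 6.11
2 | 10.54
3 | 3.61
4 | 8.75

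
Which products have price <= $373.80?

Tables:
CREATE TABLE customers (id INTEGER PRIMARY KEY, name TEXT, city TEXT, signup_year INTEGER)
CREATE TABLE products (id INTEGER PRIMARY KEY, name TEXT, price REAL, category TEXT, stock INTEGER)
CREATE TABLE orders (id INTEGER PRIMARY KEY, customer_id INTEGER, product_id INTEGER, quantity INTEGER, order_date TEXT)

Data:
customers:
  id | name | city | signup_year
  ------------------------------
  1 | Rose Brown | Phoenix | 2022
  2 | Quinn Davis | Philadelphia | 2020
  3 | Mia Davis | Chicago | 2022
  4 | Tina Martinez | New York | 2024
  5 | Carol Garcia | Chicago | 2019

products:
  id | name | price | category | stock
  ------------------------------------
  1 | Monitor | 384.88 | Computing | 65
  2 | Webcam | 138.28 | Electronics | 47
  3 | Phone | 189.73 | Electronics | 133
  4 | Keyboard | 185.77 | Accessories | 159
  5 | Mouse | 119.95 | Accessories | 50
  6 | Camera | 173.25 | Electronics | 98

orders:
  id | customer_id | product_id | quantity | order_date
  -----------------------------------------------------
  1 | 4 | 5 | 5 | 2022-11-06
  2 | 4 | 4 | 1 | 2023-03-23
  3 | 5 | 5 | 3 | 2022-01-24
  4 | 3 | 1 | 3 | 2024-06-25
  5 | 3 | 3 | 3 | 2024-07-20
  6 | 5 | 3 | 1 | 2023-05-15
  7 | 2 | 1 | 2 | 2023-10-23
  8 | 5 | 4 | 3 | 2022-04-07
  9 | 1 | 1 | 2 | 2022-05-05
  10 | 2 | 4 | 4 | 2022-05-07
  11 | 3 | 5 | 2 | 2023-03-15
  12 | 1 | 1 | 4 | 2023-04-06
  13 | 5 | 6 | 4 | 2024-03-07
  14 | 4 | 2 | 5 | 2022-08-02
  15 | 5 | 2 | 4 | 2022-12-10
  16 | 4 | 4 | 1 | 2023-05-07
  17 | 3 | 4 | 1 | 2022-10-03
SELECT name, price FROM products WHERE price <= 373.8

Execution result:
name | price
Webcam | 138.28
Phone | 189.73
Keyboard | 185.77
Mouse | 119.95
Camera | 173.25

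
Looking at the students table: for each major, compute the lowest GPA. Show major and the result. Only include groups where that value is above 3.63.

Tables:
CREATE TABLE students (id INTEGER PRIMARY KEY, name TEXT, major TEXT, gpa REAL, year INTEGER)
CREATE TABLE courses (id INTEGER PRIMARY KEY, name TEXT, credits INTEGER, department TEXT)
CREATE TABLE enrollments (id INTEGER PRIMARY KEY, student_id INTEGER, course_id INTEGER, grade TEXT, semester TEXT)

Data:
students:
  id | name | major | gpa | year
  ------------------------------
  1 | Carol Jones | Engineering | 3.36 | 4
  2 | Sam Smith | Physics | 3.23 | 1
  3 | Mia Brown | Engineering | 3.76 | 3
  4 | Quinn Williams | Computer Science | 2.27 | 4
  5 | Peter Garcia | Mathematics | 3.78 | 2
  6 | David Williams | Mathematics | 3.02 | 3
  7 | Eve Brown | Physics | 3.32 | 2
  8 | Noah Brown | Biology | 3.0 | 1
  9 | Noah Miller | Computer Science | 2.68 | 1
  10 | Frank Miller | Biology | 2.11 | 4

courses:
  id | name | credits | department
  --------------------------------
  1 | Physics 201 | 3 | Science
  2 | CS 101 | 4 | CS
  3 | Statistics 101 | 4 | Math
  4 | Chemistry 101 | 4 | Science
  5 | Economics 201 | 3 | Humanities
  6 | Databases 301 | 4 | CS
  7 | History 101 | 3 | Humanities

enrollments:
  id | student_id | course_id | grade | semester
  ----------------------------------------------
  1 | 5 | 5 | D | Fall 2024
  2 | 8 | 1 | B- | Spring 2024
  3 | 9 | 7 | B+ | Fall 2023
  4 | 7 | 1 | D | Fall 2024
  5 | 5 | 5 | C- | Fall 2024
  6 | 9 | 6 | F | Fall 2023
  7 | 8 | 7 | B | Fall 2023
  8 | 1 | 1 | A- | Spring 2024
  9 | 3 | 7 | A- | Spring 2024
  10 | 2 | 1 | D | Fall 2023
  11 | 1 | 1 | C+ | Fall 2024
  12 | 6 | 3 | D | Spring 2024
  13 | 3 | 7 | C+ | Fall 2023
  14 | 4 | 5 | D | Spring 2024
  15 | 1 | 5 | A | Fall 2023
SELECT major, MIN(gpa) AS min_gpa FROM students GROUP BY major HAVING MIN(gpa) > 3.63

Execution result:
(no rows)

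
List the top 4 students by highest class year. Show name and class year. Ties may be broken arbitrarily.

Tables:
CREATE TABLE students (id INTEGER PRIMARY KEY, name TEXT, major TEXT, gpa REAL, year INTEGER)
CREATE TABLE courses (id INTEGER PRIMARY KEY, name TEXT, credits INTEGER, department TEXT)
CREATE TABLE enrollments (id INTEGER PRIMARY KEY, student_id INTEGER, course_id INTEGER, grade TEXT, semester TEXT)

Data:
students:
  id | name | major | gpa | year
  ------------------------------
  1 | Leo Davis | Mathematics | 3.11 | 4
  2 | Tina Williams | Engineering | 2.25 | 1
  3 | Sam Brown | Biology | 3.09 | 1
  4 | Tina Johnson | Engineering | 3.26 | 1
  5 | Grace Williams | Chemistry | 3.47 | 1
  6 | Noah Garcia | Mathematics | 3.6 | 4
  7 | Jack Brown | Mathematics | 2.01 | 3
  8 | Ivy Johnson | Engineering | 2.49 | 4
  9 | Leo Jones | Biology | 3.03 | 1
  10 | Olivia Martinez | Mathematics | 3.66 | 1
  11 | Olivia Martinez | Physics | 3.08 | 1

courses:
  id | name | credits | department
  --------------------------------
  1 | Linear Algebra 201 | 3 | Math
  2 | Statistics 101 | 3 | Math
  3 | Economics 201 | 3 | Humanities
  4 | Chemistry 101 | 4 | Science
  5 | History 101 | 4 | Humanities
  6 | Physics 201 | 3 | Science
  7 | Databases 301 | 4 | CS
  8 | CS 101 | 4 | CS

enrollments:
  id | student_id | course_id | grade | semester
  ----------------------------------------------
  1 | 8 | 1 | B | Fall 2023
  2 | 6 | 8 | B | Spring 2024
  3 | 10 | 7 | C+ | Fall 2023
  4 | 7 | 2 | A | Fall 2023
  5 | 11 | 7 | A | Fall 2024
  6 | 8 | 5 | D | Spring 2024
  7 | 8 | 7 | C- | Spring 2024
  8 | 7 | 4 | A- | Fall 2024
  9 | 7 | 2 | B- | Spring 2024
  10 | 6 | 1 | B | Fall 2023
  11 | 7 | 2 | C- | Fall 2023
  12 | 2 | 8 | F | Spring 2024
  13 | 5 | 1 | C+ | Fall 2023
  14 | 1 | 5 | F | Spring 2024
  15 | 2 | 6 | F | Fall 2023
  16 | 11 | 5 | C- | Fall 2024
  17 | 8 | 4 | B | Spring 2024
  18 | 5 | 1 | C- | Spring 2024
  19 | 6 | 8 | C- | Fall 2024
SELECT name, year FROM students ORDER BY year DESC LIMIT 4

Execution result:
name | year
Leo Davis | 4
Noah Garcia | 4
Ivy Johnson | 4
Jack Brown | 3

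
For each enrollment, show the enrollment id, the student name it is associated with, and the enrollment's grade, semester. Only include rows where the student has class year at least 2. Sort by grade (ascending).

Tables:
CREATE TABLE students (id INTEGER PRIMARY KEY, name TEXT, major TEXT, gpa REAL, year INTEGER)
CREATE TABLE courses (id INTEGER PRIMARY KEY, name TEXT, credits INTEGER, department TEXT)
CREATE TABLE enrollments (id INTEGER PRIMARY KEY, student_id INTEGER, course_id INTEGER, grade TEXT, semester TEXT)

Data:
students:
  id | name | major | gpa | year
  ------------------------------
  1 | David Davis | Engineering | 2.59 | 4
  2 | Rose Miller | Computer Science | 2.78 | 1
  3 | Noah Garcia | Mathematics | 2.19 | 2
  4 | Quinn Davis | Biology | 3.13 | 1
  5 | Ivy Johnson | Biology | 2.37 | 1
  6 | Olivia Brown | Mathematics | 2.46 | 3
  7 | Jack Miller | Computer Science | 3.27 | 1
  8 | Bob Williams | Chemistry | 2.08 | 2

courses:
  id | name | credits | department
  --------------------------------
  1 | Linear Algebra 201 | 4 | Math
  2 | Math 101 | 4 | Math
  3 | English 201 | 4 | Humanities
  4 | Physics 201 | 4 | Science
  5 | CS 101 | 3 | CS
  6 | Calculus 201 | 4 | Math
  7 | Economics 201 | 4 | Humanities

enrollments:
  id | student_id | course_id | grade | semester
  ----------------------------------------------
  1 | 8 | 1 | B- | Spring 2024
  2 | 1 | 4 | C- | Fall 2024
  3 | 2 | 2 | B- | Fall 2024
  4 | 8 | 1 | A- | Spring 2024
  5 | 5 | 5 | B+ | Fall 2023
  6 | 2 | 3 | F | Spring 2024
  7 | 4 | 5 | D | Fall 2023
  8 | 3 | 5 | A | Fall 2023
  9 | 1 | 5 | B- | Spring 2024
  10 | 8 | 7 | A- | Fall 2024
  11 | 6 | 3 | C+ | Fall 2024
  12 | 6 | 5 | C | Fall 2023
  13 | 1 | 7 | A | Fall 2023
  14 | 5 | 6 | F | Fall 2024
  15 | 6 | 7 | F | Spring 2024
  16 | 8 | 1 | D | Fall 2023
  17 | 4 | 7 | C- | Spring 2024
SELECT c.id, p.name AS student, c.grade, c.semester FROM enrollments c JOIN students p ON c.student_id = p.id WHERE p.year >= 2 ORDER BY c.grade ASC

Execution result:
id | student | grade | semester
8 | Noah Garcia | A | Fall 2023
13 | David Davis | A | Fall 2023
4 | Bob Williams | A- | Spring 2024
10 | Bob Williams | A- | Fall 2024
1 | Bob Williams | B- | Spring 2024
9 | David Davis | B- | Spring 2024
12 | Olivia Brown | C | Fall 2023
11 | Olivia Brown | C+ | Fall 2024
2 | David Davis | C- | Fall 2024
16 | Bob Williams | D | Fall 2023
15 | Olivia Brown | F | Spring 2024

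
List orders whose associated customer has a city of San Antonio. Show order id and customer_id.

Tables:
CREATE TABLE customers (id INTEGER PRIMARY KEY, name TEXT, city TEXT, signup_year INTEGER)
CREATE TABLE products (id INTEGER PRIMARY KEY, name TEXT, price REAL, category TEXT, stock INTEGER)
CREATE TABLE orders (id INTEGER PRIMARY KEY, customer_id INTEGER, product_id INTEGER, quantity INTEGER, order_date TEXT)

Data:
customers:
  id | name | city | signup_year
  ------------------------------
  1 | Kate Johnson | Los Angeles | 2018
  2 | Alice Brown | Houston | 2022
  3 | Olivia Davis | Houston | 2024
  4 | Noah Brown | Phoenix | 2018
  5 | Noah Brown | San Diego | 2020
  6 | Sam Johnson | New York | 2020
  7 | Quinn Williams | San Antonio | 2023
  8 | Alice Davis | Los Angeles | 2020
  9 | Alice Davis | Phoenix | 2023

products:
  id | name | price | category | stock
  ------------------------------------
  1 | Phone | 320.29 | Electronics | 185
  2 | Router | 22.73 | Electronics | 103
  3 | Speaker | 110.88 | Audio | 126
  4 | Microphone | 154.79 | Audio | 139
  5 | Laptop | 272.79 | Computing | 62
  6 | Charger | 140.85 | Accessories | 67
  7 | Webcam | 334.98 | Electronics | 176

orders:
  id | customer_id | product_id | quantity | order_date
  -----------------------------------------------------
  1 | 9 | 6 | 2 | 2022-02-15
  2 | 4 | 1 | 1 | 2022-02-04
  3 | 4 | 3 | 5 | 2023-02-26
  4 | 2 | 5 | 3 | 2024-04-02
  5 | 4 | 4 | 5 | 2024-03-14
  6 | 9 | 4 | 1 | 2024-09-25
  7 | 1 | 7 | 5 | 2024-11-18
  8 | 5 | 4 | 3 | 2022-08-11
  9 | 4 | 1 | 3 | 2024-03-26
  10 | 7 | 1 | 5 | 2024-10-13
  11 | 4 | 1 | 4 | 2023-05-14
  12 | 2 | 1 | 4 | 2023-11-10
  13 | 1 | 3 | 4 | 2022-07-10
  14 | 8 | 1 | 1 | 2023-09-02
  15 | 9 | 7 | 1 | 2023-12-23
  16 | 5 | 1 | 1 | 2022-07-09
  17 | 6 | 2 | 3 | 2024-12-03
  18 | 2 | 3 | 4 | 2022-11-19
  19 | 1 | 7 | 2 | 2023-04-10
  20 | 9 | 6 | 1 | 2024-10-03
SELECT id, customer_id FROM orders WHERE customer_id IN (SELECT id FROM customers WHERE city = 'San Antonio')

Execution result:
id | customer_id
10 | 7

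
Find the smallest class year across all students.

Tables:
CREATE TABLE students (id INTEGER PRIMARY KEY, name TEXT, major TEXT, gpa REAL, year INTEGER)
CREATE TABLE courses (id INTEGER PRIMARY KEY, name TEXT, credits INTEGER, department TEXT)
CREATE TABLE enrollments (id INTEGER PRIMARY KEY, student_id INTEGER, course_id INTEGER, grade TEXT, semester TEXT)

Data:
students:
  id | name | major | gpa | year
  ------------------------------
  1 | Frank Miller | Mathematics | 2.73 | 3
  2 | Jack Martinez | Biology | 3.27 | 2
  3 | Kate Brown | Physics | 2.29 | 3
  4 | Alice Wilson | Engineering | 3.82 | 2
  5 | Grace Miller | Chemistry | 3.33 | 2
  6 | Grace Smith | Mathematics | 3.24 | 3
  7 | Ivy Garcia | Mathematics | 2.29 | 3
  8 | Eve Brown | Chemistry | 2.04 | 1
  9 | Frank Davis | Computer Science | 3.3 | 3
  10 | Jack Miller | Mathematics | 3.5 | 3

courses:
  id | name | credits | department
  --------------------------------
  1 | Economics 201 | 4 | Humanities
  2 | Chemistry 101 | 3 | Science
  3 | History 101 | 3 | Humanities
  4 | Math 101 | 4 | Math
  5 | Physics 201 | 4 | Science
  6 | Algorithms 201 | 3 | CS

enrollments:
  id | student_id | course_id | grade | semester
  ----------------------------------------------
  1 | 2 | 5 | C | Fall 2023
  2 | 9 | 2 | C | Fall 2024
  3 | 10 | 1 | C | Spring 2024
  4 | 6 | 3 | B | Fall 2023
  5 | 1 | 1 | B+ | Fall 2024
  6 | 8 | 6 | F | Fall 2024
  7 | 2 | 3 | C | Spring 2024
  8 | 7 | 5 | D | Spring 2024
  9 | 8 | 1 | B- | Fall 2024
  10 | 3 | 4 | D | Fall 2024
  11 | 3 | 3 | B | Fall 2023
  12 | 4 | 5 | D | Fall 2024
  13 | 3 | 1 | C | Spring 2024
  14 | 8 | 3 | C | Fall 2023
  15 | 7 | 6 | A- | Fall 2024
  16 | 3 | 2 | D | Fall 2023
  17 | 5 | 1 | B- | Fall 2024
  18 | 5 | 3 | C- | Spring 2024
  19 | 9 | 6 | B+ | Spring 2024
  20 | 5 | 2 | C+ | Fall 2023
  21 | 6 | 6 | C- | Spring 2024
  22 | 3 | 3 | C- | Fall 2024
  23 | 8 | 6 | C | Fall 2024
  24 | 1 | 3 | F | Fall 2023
SELECT MIN(year) FROM students

Execution result:
1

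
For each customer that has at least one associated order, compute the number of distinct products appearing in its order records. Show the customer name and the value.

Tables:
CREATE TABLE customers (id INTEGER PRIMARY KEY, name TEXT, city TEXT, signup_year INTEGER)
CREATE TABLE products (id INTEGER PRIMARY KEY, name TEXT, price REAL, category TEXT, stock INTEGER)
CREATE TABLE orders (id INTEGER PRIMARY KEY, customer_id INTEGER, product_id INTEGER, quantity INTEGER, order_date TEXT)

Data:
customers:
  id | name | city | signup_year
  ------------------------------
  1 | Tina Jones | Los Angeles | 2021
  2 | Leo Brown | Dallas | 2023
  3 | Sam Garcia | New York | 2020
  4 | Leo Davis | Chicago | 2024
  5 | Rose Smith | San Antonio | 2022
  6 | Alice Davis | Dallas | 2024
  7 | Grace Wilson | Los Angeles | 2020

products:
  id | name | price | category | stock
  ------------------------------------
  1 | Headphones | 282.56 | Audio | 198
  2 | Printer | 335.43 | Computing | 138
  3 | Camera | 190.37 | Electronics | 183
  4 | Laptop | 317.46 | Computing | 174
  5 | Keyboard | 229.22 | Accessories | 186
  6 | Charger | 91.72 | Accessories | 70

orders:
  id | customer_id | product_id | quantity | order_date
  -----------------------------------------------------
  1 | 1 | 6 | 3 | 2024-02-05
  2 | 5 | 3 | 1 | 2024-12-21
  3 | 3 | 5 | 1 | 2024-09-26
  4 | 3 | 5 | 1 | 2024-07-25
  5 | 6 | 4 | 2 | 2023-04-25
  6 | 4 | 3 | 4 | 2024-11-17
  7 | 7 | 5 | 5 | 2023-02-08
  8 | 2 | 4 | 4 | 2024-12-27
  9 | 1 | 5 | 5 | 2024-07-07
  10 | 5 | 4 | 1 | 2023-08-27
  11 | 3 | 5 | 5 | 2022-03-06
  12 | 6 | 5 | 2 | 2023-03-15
SELECT p.name, COUNT(DISTINCT c.product_id) AS distinct_product_count FROM orders c JOIN customers p ON c.customer_id = p.id GROUP BY p.id, p.name

Execution result:
name | distinct_product_count
Tina Jones | 2
Leo Brown | 1
Sam Garcia | 1
Leo Davis | 1
Rose Smith | 2
Alice Davis | 2
Grace Wilson | 1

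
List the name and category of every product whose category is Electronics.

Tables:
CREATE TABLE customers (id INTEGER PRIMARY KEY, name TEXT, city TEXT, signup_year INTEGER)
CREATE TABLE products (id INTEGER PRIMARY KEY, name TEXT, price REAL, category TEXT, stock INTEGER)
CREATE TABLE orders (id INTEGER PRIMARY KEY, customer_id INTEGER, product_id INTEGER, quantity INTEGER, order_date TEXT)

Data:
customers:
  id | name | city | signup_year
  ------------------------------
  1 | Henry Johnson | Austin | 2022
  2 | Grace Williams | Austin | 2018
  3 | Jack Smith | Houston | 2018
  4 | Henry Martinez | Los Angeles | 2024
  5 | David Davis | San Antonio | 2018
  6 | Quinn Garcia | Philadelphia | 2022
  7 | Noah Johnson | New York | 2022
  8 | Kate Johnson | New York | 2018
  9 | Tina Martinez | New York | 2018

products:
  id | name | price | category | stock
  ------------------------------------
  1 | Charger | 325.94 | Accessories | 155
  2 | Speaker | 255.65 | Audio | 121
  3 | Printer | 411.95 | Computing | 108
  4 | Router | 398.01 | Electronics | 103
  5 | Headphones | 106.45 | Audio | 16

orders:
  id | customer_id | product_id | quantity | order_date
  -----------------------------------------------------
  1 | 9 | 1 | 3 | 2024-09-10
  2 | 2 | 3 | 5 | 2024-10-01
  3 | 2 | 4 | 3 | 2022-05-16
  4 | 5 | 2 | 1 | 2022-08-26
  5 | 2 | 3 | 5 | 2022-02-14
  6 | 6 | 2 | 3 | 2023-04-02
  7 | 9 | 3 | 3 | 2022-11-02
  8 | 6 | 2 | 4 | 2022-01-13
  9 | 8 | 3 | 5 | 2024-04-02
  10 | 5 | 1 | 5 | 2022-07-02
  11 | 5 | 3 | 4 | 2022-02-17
SELECT name, category FROM products WHERE category = 'Electronics'

Execution result:
name | category
Router | Electronics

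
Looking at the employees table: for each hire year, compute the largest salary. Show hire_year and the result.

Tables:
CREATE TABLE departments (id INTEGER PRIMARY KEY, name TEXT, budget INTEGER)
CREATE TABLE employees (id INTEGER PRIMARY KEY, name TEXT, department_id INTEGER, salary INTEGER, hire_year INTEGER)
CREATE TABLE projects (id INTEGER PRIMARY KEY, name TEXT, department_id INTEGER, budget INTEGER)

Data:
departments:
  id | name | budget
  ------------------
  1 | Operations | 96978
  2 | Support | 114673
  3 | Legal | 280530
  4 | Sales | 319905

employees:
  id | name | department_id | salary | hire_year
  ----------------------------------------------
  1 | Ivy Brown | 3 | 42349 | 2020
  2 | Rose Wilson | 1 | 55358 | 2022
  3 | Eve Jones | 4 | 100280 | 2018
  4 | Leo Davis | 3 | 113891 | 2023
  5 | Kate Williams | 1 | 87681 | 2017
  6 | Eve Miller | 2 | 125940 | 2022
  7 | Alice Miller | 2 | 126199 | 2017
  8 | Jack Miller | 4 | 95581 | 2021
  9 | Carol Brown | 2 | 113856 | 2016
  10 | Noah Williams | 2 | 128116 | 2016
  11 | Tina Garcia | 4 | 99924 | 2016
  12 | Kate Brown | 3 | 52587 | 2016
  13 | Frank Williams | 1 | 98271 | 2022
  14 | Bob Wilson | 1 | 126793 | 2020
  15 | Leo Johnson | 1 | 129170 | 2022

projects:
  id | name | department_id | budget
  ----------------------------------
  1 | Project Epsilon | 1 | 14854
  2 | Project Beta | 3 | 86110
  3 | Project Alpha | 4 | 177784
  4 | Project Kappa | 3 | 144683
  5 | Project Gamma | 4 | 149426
SELECT hire_year, MAX(salary) AS max_salary FROM employees GROUP BY hire_year

Execution result:
hire_year | max_salary
2016 | 128116
2017 | 126199
2018 | 100280
2020 | 126793
2021 | 95581
2022 | 129170
2023 | 113891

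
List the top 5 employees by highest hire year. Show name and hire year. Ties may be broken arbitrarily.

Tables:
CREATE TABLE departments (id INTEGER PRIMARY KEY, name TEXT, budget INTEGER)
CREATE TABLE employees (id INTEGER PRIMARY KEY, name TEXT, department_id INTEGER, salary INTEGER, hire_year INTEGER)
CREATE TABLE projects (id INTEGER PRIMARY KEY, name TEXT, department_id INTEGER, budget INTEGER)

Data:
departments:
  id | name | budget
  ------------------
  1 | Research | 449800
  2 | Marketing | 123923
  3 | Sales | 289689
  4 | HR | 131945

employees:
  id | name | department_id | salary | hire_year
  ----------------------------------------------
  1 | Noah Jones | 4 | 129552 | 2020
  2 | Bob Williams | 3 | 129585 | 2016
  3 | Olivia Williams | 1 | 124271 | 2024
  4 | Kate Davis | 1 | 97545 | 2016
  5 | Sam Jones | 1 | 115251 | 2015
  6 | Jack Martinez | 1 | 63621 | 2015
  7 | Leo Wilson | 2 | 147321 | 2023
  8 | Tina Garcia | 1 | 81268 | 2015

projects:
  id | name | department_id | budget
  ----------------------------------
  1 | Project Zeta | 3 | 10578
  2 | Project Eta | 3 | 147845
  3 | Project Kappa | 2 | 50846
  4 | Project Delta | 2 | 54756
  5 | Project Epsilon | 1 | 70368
SELECT name, hire_year FROM employees ORDER BY hire_year DESC LIMIT 5

Execution result:
name | hire_year
Olivia Williams | 2024
Leo Wilson | 2023
Noah Jones | 2020
Bob Williams | 2016
Kate Davis | 2016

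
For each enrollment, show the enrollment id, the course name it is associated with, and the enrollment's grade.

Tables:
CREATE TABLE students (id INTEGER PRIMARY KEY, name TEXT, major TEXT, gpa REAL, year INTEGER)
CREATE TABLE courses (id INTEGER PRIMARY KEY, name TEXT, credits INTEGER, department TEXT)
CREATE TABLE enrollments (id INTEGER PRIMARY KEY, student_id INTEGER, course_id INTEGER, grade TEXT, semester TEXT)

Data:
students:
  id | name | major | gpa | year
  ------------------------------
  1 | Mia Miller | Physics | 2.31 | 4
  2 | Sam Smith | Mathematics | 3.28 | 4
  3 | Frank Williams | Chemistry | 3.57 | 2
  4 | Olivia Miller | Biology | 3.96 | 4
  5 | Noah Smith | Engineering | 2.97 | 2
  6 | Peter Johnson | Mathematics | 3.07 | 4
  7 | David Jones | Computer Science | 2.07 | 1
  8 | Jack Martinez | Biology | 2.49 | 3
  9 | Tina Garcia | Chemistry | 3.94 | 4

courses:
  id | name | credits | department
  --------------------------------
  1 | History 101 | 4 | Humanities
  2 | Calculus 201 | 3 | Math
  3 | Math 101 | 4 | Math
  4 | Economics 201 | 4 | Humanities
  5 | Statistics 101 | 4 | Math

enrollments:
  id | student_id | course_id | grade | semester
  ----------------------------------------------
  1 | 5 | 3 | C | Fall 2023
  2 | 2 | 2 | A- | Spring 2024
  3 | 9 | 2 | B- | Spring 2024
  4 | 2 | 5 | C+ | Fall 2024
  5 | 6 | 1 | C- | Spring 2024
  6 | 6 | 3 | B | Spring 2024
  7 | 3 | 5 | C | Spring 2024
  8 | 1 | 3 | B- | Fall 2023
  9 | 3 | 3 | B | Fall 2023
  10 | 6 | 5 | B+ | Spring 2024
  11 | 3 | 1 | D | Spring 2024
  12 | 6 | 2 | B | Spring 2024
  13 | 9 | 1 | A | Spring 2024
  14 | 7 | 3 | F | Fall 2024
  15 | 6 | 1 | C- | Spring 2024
SELECT c.id, p.name AS course, c.grade FROM enrollments c JOIN courses p ON c.course_id = p.id

Execution result:
id | course | grade
1 | Math 101 | C
2 | Calculus 201 | A-
3 | Calculus 201 | B-
4 | Statistics 101 | C+
5 | History 101 | C-
6 | Math 101 | B
7 | Statistics 101 | C
8 | Math 101 | B-
9 | Math 101 | B
10 | Statistics 101 | B+
11 | History 101 | D
12 | Calculus 201 | B
13 | History 101 | A
14 | Math 101 | F
15 | History 101 | C-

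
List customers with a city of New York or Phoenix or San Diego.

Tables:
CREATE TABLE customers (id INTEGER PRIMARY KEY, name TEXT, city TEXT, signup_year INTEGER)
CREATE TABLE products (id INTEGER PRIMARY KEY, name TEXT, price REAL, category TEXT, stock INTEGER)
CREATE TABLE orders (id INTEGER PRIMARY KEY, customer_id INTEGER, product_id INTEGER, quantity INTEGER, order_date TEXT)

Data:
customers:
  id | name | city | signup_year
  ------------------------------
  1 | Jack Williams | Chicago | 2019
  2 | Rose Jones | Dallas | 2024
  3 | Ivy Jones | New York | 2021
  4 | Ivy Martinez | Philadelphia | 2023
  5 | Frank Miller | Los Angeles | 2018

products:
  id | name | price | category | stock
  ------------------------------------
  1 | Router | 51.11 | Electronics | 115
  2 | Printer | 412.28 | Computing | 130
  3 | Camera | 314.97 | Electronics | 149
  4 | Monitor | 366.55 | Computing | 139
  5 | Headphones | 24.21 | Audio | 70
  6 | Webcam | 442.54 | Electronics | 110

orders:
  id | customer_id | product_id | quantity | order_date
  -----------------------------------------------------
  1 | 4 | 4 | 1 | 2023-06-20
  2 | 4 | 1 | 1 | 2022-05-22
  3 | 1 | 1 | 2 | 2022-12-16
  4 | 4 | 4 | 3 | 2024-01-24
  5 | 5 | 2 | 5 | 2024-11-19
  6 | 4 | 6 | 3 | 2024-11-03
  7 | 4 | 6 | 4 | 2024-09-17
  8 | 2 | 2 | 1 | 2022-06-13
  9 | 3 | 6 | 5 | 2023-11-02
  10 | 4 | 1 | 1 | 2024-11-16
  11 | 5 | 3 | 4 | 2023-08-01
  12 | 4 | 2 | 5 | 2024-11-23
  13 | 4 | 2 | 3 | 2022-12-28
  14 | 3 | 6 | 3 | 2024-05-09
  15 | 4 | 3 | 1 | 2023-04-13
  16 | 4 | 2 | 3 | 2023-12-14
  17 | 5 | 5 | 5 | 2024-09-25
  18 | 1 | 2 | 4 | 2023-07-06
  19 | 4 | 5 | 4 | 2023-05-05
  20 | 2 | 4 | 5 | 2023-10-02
SELECT name, city FROM customers WHERE city IN ('New York', 'Phoenix', 'San Diego')

Execution result:
name | city
Ivy Jones | New York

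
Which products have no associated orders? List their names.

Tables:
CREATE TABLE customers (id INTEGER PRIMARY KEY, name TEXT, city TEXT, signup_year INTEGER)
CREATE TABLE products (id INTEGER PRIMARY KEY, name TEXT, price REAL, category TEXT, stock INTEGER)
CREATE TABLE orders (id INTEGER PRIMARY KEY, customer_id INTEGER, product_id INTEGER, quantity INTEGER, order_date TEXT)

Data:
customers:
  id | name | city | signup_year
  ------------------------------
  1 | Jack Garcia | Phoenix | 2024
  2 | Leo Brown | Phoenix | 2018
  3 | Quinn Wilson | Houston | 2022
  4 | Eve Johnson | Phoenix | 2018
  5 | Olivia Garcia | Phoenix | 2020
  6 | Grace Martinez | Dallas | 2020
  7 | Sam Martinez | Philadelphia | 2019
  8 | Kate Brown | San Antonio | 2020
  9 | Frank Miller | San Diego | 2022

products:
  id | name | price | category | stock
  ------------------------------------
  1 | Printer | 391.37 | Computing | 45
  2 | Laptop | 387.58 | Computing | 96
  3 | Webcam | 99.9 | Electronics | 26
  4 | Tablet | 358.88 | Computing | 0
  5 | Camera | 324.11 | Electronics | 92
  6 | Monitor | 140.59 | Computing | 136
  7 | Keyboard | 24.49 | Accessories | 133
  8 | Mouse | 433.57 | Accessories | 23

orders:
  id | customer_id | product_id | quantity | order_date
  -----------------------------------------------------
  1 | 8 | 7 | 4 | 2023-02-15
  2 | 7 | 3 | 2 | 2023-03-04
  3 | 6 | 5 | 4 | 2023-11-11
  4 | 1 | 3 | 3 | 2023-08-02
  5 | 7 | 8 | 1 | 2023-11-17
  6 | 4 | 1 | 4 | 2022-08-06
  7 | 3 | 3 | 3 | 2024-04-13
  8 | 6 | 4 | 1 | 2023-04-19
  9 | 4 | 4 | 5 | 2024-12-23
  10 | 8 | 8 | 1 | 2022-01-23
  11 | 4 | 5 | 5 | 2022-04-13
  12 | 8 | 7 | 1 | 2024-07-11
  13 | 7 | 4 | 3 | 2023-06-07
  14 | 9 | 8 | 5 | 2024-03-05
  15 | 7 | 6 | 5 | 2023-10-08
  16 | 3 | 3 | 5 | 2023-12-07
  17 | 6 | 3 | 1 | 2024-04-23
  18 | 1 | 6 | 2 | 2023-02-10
SELECT p.name FROM products p LEFT JOIN orders c ON c.product_id = p.id WHERE c.id IS NULL

Execution result:
Laptop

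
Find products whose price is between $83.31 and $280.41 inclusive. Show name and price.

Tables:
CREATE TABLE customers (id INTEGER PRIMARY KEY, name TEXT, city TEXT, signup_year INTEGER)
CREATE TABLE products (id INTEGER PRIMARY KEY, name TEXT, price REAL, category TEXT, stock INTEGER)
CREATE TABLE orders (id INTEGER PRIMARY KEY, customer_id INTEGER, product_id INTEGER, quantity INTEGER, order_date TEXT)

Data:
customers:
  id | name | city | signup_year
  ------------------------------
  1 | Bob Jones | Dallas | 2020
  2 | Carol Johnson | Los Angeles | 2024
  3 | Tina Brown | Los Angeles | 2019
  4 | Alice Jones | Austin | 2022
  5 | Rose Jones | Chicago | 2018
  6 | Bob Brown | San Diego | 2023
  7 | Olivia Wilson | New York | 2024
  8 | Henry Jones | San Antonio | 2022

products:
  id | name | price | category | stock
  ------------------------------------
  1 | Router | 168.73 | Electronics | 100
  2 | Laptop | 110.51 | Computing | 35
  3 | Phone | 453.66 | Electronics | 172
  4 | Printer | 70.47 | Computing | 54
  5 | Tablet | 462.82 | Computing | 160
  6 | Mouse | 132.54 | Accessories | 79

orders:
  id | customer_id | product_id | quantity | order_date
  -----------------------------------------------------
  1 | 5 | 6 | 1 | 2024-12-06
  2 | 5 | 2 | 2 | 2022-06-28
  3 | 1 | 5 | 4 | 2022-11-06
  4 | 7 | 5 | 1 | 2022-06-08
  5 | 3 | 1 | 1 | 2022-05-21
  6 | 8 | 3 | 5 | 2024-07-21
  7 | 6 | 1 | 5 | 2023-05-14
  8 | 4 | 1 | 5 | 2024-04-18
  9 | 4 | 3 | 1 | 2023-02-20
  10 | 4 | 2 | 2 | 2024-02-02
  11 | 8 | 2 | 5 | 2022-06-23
SELECT name, price FROM products WHERE price BETWEEN 83.31 AND 280.41

Execution result:
name | price
Router | 168.73
Laptop | 110.51
Mouse | 132.54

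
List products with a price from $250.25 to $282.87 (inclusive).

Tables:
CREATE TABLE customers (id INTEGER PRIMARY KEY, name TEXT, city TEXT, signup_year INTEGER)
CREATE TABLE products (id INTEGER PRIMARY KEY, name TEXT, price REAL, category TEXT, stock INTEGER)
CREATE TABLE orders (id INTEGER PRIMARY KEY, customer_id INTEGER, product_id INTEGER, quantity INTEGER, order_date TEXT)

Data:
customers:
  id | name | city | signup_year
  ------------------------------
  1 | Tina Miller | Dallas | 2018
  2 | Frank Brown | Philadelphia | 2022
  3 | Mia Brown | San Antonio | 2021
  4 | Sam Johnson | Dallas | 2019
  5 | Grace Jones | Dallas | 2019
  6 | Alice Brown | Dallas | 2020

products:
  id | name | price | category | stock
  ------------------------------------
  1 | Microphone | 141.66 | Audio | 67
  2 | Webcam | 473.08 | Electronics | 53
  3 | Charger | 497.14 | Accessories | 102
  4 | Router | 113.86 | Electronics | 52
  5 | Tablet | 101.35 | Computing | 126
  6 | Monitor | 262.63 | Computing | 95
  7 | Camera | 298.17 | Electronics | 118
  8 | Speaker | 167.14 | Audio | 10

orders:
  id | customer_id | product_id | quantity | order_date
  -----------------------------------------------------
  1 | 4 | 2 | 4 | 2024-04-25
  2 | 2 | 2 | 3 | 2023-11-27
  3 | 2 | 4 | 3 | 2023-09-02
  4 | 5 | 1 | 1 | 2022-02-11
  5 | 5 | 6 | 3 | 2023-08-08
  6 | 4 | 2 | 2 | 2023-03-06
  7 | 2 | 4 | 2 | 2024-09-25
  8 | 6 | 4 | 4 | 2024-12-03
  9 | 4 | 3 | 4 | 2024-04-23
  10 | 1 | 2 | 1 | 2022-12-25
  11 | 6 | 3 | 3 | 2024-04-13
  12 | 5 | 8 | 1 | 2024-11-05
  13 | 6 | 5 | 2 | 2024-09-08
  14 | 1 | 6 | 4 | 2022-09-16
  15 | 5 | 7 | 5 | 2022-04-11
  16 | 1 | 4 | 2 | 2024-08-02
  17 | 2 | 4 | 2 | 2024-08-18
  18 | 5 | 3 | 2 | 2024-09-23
SELECT name, price FROM products WHERE price BETWEEN 250.25 AND 282.87

Execution result:
name | price
Monitor | 262.63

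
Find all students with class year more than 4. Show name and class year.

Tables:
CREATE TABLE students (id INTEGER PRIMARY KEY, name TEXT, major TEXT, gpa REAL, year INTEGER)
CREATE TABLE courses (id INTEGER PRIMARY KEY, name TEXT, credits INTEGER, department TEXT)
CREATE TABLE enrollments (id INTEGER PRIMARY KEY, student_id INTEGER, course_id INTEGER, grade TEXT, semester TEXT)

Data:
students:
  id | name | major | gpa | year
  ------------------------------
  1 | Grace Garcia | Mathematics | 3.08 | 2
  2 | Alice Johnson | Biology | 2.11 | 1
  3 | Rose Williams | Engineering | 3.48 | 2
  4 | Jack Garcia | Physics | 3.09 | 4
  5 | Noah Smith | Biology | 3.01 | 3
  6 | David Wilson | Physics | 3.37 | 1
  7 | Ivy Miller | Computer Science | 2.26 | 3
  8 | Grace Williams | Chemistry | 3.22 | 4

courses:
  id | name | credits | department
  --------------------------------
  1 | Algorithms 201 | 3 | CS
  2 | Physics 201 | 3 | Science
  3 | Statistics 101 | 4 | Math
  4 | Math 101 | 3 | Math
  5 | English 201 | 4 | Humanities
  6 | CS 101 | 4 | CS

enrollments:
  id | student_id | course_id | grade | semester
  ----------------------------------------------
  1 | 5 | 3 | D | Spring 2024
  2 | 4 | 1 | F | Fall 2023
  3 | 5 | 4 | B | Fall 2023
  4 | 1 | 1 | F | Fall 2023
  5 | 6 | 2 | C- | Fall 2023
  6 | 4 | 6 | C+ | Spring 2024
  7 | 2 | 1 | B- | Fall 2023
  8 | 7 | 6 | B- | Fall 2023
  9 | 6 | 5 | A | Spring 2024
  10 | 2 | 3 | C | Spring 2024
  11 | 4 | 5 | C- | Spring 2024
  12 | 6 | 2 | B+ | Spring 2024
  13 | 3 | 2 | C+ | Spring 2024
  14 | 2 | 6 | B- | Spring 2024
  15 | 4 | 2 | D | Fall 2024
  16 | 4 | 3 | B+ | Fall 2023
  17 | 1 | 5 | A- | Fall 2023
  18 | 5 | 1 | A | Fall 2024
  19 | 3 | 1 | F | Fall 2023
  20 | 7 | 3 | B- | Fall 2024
SELECT name, year FROM students WHERE year > 4

Execution result:
(no rows)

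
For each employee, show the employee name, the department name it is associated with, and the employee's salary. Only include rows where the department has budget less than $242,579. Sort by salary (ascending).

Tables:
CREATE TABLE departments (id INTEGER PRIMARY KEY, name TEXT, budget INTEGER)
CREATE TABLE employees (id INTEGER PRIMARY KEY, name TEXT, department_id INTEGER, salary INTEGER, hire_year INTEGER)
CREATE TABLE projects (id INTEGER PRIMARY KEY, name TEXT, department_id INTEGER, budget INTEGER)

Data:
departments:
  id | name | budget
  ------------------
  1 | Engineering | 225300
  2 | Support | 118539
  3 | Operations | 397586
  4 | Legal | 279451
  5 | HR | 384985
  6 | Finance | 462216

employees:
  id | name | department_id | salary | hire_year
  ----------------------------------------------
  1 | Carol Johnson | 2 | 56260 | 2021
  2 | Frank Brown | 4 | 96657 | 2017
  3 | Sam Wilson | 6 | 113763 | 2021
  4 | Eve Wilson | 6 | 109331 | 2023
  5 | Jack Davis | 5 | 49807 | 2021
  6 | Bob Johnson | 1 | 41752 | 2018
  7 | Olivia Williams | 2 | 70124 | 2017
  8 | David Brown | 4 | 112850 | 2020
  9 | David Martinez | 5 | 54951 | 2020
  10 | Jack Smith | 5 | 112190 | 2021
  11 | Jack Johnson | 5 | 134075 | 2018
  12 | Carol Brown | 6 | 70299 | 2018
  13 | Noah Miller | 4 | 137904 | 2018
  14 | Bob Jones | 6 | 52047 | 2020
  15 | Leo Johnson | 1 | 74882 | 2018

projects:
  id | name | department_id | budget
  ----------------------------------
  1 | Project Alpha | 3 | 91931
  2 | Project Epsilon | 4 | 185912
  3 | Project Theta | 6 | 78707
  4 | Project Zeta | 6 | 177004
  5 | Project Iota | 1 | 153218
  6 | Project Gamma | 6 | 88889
SELECT c.name, p.name AS department, c.salary FROM employees c JOIN departments p ON c.department_id = p.id WHERE p.budget < 242579 ORDER BY c.salary ASC

Execution result:
name | department | salary
Bob Johnson | Engineering | 41752
Carol Johnson | Support | 56260
Olivia Williams | Support | 70124
Leo Johnson | Engineering | 74882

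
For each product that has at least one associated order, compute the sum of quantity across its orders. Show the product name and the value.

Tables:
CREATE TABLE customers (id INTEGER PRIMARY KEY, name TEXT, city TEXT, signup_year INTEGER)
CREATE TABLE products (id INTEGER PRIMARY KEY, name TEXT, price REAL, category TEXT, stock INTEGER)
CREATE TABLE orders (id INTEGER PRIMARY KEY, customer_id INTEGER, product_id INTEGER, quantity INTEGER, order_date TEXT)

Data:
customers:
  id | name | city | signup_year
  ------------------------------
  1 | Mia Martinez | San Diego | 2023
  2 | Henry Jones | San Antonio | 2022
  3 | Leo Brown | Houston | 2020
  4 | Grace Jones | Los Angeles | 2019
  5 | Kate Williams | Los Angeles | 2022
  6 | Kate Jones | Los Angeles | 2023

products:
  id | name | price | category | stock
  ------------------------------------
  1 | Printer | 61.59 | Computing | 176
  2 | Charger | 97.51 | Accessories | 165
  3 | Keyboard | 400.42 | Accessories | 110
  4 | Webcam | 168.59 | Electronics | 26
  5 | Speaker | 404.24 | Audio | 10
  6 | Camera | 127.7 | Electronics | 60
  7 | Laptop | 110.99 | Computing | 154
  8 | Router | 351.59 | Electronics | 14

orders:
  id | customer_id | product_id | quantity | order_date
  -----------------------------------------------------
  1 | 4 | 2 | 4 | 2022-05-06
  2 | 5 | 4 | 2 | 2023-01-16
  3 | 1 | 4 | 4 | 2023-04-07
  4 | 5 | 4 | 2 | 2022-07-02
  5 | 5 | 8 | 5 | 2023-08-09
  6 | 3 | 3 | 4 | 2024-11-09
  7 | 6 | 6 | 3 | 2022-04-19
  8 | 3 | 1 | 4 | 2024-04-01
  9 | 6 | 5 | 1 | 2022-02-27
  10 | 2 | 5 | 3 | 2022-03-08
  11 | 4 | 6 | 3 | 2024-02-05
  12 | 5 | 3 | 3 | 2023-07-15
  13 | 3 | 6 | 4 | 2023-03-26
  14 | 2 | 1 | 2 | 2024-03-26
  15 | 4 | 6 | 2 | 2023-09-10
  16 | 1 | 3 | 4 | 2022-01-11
SELECT p.name, SUM(c.quantity) AS sum_quantity FROM orders c JOIN products p ON c.product_id = p.id GROUP BY p.id, p.name

Execution result:
name | sum_quantity
Printer | 6
Charger | 4
Keyboard | 11
Webcam | 8
Speaker | 4
Camera | 12
Router | 5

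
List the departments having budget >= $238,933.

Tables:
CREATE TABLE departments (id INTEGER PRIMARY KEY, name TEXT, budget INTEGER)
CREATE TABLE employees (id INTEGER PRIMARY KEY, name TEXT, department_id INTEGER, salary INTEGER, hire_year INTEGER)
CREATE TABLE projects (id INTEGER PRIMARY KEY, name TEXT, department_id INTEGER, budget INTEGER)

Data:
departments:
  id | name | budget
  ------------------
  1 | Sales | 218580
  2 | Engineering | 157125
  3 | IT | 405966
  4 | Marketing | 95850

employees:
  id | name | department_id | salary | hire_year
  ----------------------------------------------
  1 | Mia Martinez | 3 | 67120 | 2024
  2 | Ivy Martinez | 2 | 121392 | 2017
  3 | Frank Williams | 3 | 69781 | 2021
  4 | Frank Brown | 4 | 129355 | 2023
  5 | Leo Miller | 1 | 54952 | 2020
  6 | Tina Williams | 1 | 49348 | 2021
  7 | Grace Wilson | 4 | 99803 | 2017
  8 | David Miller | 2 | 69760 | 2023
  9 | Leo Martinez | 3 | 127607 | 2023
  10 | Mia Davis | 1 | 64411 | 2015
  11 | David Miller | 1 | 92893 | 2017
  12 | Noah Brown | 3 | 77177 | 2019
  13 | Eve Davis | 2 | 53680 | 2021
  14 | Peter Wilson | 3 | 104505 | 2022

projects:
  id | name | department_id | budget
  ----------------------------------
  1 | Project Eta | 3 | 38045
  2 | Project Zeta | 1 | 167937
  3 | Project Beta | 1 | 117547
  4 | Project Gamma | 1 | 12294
SELECT name, budget FROM departments WHERE budget >= 238933

Execution result:
name | budget
IT | 405966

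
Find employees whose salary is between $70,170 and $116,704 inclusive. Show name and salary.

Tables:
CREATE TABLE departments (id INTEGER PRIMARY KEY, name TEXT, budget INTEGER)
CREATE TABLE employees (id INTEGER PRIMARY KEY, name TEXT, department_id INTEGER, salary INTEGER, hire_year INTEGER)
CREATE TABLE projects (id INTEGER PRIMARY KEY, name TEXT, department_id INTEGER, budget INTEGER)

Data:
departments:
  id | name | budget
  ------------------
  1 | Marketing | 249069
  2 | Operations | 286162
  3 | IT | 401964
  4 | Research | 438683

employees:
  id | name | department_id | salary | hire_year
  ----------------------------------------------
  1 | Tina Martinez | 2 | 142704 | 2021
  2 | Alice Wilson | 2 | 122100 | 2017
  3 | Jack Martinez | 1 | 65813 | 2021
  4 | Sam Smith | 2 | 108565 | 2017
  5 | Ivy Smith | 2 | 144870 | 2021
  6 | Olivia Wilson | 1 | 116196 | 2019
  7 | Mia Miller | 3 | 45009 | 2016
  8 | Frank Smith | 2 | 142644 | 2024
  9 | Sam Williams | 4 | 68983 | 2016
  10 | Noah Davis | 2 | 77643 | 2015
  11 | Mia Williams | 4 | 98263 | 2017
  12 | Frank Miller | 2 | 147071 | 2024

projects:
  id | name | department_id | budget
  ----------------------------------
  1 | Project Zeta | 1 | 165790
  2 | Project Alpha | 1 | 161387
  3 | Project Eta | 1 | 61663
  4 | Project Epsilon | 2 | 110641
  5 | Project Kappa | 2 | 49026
SELECT name, salary FROM employees WHERE salary BETWEEN 70170 AND 116704

Execution result:
name | salary
Sam Smith | 108565
Olivia Wilson | 116196
Noah Davis | 77643
Mia Williams | 98263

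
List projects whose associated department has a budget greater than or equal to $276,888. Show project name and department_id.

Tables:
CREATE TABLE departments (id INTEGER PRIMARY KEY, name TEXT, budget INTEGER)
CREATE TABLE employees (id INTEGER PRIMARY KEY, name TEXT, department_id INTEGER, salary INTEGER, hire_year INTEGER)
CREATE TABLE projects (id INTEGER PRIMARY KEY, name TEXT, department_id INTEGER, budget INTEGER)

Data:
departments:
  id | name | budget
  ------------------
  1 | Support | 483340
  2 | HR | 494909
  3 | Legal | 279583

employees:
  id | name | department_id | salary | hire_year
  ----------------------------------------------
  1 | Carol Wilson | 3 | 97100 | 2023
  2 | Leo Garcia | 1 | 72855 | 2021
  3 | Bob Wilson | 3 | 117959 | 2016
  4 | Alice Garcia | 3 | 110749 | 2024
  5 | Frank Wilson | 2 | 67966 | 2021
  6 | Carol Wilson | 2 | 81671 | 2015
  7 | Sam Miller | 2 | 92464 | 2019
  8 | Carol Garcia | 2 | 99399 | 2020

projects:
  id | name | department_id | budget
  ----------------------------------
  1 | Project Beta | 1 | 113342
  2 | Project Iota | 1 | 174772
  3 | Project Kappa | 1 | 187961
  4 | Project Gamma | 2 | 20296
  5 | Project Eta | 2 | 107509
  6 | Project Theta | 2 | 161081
SELECT name, department_id FROM projects WHERE department_id IN (SELECT id FROM departments WHERE budget >= 276888)

Execution result:
name | department_id
Project Beta | 1
Project Iota | 1
Project Kappa | 1
Project Gamma | 2
Project Eta | 2
Project Theta | 2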